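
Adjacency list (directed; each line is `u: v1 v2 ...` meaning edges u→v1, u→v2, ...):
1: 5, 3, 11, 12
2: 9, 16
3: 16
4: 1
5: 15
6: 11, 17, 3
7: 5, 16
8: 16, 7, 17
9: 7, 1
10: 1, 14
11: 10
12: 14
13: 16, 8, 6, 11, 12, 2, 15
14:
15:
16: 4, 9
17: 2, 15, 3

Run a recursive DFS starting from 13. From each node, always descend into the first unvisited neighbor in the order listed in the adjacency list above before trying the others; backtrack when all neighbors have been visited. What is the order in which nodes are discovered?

Visit 13
13 → 16
16 → 4
4 → 1
1 → 5
5 → 15
1 → 3
1 → 11
11 → 10
10 → 14
1 → 12
16 → 9
9 → 7
13 → 8
8 → 17
17 → 2
13 → 6

13, 16, 4, 1, 5, 15, 3, 11, 10, 14, 12, 9, 7, 8, 17, 2, 6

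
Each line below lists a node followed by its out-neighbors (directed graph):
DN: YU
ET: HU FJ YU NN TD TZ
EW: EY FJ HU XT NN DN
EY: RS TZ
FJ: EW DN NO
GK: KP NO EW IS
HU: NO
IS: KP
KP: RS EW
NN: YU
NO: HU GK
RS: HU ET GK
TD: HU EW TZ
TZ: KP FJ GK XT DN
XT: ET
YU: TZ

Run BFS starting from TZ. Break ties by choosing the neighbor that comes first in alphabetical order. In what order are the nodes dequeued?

TZ, DN, FJ, GK, KP, XT, YU, EW, NO, IS, RS, ET, EY, HU, NN, TD

Visit TZ; enqueue DN, FJ, GK, KP, XT → queue [DN, FJ, GK, KP, XT]
Visit DN; enqueue YU → queue [FJ, GK, KP, XT, YU]
Visit FJ; enqueue EW, NO → queue [GK, KP, XT, YU, EW, NO]
Visit GK; enqueue IS → queue [KP, XT, YU, EW, NO, IS]
Visit KP; enqueue RS → queue [XT, YU, EW, NO, IS, RS]
Visit XT; enqueue ET → queue [YU, EW, NO, IS, RS, ET]
Visit YU → queue [EW, NO, IS, RS, ET]
Visit EW; enqueue EY, HU, NN → queue [NO, IS, RS, ET, EY, HU, NN]
Visit NO → queue [IS, RS, ET, EY, HU, NN]
Visit IS → queue [RS, ET, EY, HU, NN]
Visit RS → queue [ET, EY, HU, NN]
Visit ET; enqueue TD → queue [EY, HU, NN, TD]
Visit EY → queue [HU, NN, TD]
Visit HU → queue [NN, TD]
Visit NN → queue [TD]
Visit TD → queue []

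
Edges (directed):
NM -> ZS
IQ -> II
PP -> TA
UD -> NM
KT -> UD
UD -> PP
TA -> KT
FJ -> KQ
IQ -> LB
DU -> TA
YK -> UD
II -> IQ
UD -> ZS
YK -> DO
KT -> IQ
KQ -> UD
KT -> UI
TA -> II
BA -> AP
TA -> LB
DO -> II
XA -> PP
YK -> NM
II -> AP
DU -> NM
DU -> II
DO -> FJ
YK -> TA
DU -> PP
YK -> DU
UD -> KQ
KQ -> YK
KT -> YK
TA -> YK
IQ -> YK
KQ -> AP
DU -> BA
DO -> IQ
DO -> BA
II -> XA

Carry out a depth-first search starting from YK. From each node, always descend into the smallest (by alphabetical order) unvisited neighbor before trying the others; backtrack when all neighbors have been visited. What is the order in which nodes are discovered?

Visit YK
YK → DO
DO → BA
BA → AP
DO → FJ
FJ → KQ
KQ → UD
UD → NM
NM → ZS
UD → PP
PP → TA
TA → II
II → IQ
IQ → LB
II → XA
TA → KT
KT → UI
YK → DU

YK -> DO -> BA -> AP -> FJ -> KQ -> UD -> NM -> ZS -> PP -> TA -> II -> IQ -> LB -> XA -> KT -> UI -> DU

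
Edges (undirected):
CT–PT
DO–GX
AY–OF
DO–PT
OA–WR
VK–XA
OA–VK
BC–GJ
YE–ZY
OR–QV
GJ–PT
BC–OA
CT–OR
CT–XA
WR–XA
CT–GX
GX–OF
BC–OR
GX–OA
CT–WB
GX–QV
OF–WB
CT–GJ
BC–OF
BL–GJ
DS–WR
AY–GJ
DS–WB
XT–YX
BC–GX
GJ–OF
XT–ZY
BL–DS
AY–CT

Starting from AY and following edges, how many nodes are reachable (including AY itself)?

BFS from AY visits: AY, OF, GJ, CT, WB, GX, BC, PT, BL, XA, OR, DS, QV, OA, DO, WR, VK
Reachable nodes: 17 of 21 total.

17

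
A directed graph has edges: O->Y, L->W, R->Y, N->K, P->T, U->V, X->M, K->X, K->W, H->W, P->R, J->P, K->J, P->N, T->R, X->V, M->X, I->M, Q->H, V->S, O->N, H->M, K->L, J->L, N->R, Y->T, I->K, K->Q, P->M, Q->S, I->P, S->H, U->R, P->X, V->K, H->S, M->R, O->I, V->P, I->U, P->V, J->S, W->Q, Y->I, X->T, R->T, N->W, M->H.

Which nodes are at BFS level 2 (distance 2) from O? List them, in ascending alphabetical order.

K, M, P, R, T, U, W

Level 0: O
Level 1: I, N, Y
Level 2: K, M, P, R, T, U, W
Level 3: H, J, L, Q, V, X
Level 4: S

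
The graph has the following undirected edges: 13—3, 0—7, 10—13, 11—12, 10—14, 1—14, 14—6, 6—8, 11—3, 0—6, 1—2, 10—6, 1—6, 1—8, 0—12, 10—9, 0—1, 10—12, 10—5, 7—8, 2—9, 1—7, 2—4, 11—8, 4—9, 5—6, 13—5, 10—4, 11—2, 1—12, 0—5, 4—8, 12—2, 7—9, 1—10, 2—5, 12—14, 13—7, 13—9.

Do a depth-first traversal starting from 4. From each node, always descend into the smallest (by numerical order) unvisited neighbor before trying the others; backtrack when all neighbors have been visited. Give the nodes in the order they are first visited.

Visit 4
4 → 2
2 → 1
1 → 0
0 → 5
5 → 6
6 → 8
8 → 7
7 → 9
9 → 10
10 → 12
12 → 11
11 → 3
3 → 13
12 → 14

4, 2, 1, 0, 5, 6, 8, 7, 9, 10, 12, 11, 3, 13, 14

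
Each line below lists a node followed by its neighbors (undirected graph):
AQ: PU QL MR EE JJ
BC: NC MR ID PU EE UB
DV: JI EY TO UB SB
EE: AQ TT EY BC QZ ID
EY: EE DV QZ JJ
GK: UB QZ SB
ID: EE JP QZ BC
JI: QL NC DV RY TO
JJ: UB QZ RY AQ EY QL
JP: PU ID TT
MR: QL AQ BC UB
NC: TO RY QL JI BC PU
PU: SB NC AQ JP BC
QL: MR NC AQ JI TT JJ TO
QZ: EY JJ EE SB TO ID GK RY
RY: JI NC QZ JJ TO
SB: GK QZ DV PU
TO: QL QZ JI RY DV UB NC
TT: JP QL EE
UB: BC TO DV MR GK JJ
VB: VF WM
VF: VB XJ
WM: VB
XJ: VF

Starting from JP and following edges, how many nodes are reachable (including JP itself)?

20

BFS from JP visits: JP, ID, PU, TT, BC, EE, QZ, AQ, NC, SB, QL, MR, UB, EY, GK, JJ, RY, TO, JI, DV
Reachable nodes: 20 of 24 total.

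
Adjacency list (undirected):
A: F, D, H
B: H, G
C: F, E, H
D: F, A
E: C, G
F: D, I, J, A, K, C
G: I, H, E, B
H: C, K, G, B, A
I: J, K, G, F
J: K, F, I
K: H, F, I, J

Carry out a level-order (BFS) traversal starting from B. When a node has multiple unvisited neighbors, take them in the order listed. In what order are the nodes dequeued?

Visit B; enqueue H, G → queue [H, G]
Visit H; enqueue C, K, A → queue [G, C, K, A]
Visit G; enqueue I, E → queue [C, K, A, I, E]
Visit C; enqueue F → queue [K, A, I, E, F]
Visit K; enqueue J → queue [A, I, E, F, J]
Visit A; enqueue D → queue [I, E, F, J, D]
Visit I → queue [E, F, J, D]
Visit E → queue [F, J, D]
Visit F → queue [J, D]
Visit J → queue [D]
Visit D → queue []

B → H → G → C → K → A → I → E → F → J → D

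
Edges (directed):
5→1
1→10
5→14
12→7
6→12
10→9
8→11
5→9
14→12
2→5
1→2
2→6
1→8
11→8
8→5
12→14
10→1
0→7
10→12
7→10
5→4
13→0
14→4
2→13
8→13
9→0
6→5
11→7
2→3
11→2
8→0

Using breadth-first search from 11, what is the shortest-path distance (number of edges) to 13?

2

Level 0: 11
Level 1: 2, 7, 8
Level 2: 0, 3, 5, 6, 10, 13
Level 3: 1, 4, 9, 12, 14
13 first appears at level 2.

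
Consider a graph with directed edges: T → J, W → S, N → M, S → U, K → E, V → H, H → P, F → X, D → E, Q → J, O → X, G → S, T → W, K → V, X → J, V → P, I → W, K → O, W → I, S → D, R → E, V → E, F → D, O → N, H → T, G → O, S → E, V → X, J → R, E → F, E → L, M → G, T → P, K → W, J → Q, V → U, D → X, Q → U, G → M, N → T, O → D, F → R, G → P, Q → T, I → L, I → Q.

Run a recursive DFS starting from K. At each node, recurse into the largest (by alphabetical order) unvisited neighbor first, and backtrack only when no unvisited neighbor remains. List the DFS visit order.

Visit K
K → W
W → S
S → U
S → E
E → L
E → F
F → X
X → J
J → R
J → Q
Q → T
T → P
F → D
W → I
K → V
V → H
K → O
O → N
N → M
M → G

K -> W -> S -> U -> E -> L -> F -> X -> J -> R -> Q -> T -> P -> D -> I -> V -> H -> O -> N -> M -> G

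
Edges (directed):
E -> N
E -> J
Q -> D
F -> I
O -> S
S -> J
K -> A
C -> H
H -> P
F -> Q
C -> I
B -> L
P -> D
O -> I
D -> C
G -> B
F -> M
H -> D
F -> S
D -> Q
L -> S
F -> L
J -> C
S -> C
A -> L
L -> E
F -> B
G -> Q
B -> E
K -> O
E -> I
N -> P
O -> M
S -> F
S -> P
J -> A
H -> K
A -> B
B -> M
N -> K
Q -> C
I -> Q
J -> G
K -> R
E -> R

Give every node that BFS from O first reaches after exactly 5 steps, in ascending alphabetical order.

N, R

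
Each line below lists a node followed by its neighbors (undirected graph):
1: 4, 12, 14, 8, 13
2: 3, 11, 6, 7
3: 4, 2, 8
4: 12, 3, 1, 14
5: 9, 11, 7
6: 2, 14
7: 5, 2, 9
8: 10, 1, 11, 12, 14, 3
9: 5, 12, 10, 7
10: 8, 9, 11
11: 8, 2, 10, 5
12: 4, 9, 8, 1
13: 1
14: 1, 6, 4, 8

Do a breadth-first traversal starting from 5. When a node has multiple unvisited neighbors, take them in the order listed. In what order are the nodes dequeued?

Visit 5; enqueue 9, 11, 7 → queue [9, 11, 7]
Visit 9; enqueue 12, 10 → queue [11, 7, 12, 10]
Visit 11; enqueue 8, 2 → queue [7, 12, 10, 8, 2]
Visit 7 → queue [12, 10, 8, 2]
Visit 12; enqueue 4, 1 → queue [10, 8, 2, 4, 1]
Visit 10 → queue [8, 2, 4, 1]
Visit 8; enqueue 14, 3 → queue [2, 4, 1, 14, 3]
Visit 2; enqueue 6 → queue [4, 1, 14, 3, 6]
Visit 4 → queue [1, 14, 3, 6]
Visit 1; enqueue 13 → queue [14, 3, 6, 13]
Visit 14 → queue [3, 6, 13]
Visit 3 → queue [6, 13]
Visit 6 → queue [13]
Visit 13 → queue []

5 -> 9 -> 11 -> 7 -> 12 -> 10 -> 8 -> 2 -> 4 -> 1 -> 14 -> 3 -> 6 -> 13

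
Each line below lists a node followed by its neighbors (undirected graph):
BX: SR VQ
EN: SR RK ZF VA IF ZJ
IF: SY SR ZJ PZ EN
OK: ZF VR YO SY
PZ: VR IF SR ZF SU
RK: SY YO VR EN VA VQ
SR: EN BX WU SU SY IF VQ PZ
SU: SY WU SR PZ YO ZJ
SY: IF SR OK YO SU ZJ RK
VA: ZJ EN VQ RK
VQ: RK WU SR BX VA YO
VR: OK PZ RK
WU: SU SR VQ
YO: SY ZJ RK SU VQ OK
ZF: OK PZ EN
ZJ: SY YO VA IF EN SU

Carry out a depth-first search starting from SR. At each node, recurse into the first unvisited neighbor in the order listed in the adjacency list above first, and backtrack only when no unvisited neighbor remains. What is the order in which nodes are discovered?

Visit SR
SR → EN
EN → RK
RK → SY
SY → IF
IF → ZJ
ZJ → YO
YO → SU
SU → WU
WU → VQ
VQ → BX
VQ → VA
SU → PZ
PZ → VR
VR → OK
OK → ZF

SR EN RK SY IF ZJ YO SU WU VQ BX VA PZ VR OK ZF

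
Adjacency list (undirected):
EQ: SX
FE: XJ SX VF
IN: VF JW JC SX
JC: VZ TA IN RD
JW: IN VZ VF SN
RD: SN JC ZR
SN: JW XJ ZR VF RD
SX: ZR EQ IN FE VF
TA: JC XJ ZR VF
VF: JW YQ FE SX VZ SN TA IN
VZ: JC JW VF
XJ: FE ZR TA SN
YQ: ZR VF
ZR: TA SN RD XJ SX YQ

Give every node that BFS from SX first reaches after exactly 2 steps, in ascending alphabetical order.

JC, JW, RD, SN, TA, VZ, XJ, YQ

Level 0: SX
Level 1: EQ, FE, IN, VF, ZR
Level 2: JC, JW, RD, SN, TA, VZ, XJ, YQ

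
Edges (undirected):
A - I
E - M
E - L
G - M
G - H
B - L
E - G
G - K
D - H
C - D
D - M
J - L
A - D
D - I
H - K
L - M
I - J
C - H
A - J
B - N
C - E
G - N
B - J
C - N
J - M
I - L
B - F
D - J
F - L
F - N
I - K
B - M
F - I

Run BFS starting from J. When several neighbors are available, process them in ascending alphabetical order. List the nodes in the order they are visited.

J -> A -> B -> D -> I -> L -> M -> F -> N -> C -> H -> K -> E -> G

Visit J; enqueue A, B, D, I, L, M → queue [A, B, D, I, L, M]
Visit A → queue [B, D, I, L, M]
Visit B; enqueue F, N → queue [D, I, L, M, F, N]
Visit D; enqueue C, H → queue [I, L, M, F, N, C, H]
Visit I; enqueue K → queue [L, M, F, N, C, H, K]
Visit L; enqueue E → queue [M, F, N, C, H, K, E]
Visit M; enqueue G → queue [F, N, C, H, K, E, G]
Visit F → queue [N, C, H, K, E, G]
Visit N → queue [C, H, K, E, G]
Visit C → queue [H, K, E, G]
Visit H → queue [K, E, G]
Visit K → queue [E, G]
Visit E → queue [G]
Visit G → queue []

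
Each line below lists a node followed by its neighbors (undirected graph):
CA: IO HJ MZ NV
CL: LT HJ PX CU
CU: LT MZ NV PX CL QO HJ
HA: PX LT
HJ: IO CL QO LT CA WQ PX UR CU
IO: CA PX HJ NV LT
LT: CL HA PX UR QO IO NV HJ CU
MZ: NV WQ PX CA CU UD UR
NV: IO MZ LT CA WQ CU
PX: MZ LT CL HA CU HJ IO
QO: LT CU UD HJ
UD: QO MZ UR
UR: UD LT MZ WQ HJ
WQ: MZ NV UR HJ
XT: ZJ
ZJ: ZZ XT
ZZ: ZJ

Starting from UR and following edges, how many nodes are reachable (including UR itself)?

BFS from UR visits: UR, WQ, UD, MZ, LT, HJ, NV, QO, PX, CU, CA, IO, HA, CL
Reachable nodes: 14 of 17 total.

14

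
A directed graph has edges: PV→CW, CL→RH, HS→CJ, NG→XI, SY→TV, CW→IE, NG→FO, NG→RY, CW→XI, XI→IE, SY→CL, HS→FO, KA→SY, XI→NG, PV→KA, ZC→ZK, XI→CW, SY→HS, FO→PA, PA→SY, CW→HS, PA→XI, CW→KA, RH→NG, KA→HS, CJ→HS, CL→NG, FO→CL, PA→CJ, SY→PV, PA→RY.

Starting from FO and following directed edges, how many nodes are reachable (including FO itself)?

15

BFS from FO visits: FO, PA, CL, XI, SY, RY, CJ, RH, NG, IE, CW, TV, PV, HS, KA
Reachable nodes: 15 of 17 total.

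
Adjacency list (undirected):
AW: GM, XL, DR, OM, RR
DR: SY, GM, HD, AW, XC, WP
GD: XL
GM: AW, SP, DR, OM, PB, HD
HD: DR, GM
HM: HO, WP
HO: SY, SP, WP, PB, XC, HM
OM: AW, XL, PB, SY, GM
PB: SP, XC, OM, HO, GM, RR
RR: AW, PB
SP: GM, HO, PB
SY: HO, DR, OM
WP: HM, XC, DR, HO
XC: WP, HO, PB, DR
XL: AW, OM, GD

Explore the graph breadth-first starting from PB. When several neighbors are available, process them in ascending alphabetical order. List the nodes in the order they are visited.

PB, GM, HO, OM, RR, SP, XC, AW, DR, HD, HM, SY, WP, XL, GD

Visit PB; enqueue GM, HO, OM, RR, SP, XC → queue [GM, HO, OM, RR, SP, XC]
Visit GM; enqueue AW, DR, HD → queue [HO, OM, RR, SP, XC, AW, DR, HD]
Visit HO; enqueue HM, SY, WP → queue [OM, RR, SP, XC, AW, DR, HD, HM, SY, WP]
Visit OM; enqueue XL → queue [RR, SP, XC, AW, DR, HD, HM, SY, WP, XL]
Visit RR → queue [SP, XC, AW, DR, HD, HM, SY, WP, XL]
Visit SP → queue [XC, AW, DR, HD, HM, SY, WP, XL]
Visit XC → queue [AW, DR, HD, HM, SY, WP, XL]
Visit AW → queue [DR, HD, HM, SY, WP, XL]
Visit DR → queue [HD, HM, SY, WP, XL]
Visit HD → queue [HM, SY, WP, XL]
Visit HM → queue [SY, WP, XL]
Visit SY → queue [WP, XL]
Visit WP → queue [XL]
Visit XL; enqueue GD → queue [GD]
Visit GD → queue []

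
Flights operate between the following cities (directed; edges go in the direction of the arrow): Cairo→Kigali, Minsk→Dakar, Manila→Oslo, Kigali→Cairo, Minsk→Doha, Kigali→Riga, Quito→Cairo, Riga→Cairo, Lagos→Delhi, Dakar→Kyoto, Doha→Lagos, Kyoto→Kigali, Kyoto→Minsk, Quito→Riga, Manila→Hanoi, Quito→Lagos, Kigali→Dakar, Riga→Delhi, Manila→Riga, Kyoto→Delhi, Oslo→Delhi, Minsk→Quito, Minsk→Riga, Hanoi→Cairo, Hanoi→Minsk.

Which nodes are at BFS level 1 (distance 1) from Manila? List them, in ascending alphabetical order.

Level 0: Manila
Level 1: Hanoi, Oslo, Riga
Level 2: Cairo, Delhi, Minsk
Level 3: Dakar, Doha, Kigali, Quito
Level 4: Kyoto, Lagos

Hanoi, Oslo, Riga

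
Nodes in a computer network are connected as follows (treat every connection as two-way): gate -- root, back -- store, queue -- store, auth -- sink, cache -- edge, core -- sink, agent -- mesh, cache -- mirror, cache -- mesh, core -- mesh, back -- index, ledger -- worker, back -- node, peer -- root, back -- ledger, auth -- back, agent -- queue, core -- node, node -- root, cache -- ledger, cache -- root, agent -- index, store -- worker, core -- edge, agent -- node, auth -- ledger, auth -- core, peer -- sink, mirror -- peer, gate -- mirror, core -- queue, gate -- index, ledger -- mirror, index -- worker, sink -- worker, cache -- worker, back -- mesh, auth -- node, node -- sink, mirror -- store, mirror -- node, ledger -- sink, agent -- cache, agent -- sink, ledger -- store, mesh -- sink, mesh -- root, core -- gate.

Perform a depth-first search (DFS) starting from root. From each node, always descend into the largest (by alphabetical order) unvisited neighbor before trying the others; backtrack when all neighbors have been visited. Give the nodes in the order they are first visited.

Visit root
root → peer
peer → sink
sink → worker
worker → store
store → queue
queue → core
core → node
node → mirror
mirror → ledger
ledger → cache
cache → mesh
mesh → back
back → index
index → gate
index → agent
back → auth
cache → edge

root peer sink worker store queue core node mirror ledger cache mesh back index gate agent auth edge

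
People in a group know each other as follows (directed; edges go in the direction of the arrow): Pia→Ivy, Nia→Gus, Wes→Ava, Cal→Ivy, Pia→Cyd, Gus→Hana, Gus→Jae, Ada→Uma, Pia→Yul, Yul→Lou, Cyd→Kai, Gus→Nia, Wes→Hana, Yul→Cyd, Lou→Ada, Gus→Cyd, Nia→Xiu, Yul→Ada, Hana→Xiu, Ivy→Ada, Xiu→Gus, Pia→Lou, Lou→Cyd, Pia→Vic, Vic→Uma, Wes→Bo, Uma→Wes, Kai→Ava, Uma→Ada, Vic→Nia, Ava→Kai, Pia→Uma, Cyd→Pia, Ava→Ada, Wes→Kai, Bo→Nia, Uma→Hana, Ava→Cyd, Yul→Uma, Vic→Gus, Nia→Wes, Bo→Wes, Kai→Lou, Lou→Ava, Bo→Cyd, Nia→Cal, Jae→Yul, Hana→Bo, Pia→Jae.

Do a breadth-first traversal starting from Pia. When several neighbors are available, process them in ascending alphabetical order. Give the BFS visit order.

Pia -> Cyd -> Ivy -> Jae -> Lou -> Uma -> Vic -> Yul -> Kai -> Ada -> Ava -> Hana -> Wes -> Gus -> Nia -> Bo -> Xiu -> Cal

Visit Pia; enqueue Cyd, Ivy, Jae, Lou, Uma, Vic, Yul → queue [Cyd, Ivy, Jae, Lou, Uma, Vic, Yul]
Visit Cyd; enqueue Kai → queue [Ivy, Jae, Lou, Uma, Vic, Yul, Kai]
Visit Ivy; enqueue Ada → queue [Jae, Lou, Uma, Vic, Yul, Kai, Ada]
Visit Jae → queue [Lou, Uma, Vic, Yul, Kai, Ada]
Visit Lou; enqueue Ava → queue [Uma, Vic, Yul, Kai, Ada, Ava]
Visit Uma; enqueue Hana, Wes → queue [Vic, Yul, Kai, Ada, Ava, Hana, Wes]
Visit Vic; enqueue Gus, Nia → queue [Yul, Kai, Ada, Ava, Hana, Wes, Gus, Nia]
Visit Yul → queue [Kai, Ada, Ava, Hana, Wes, Gus, Nia]
Visit Kai → queue [Ada, Ava, Hana, Wes, Gus, Nia]
Visit Ada → queue [Ava, Hana, Wes, Gus, Nia]
Visit Ava → queue [Hana, Wes, Gus, Nia]
Visit Hana; enqueue Bo, Xiu → queue [Wes, Gus, Nia, Bo, Xiu]
Visit Wes → queue [Gus, Nia, Bo, Xiu]
Visit Gus → queue [Nia, Bo, Xiu]
Visit Nia; enqueue Cal → queue [Bo, Xiu, Cal]
Visit Bo → queue [Xiu, Cal]
Visit Xiu → queue [Cal]
Visit Cal → queue []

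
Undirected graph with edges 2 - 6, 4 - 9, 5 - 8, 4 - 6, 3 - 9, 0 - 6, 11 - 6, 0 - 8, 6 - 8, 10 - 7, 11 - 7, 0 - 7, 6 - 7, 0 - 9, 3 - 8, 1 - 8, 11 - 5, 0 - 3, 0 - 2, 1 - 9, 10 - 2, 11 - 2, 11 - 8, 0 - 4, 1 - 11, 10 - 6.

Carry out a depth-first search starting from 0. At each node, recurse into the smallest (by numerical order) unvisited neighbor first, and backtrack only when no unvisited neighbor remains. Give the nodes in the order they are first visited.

0 -> 2 -> 6 -> 4 -> 9 -> 1 -> 8 -> 3 -> 5 -> 11 -> 7 -> 10

Visit 0
0 → 2
2 → 6
6 → 4
4 → 9
9 → 1
1 → 8
8 → 3
8 → 5
5 → 11
11 → 7
7 → 10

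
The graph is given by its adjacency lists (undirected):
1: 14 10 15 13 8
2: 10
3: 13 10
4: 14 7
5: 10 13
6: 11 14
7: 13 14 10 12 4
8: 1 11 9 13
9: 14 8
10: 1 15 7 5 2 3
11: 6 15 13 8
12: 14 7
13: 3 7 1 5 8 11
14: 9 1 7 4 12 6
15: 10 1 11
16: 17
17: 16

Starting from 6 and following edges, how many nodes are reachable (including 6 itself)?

BFS from 6 visits: 6, 14, 11, 12, 9, 7, 4, 1, 15, 13, 8, 10, 5, 3, 2
Reachable nodes: 15 of 17 total.

15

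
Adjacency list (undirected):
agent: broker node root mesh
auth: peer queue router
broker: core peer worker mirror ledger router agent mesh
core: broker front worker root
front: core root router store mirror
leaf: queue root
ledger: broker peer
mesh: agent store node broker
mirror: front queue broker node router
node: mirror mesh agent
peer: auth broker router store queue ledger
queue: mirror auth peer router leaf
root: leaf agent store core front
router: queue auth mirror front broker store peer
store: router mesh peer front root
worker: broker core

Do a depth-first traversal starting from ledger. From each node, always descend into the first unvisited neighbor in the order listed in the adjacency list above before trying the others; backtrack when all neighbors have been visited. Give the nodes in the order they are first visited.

ledger -> broker -> core -> front -> root -> leaf -> queue -> mirror -> node -> mesh -> agent -> store -> router -> auth -> peer -> worker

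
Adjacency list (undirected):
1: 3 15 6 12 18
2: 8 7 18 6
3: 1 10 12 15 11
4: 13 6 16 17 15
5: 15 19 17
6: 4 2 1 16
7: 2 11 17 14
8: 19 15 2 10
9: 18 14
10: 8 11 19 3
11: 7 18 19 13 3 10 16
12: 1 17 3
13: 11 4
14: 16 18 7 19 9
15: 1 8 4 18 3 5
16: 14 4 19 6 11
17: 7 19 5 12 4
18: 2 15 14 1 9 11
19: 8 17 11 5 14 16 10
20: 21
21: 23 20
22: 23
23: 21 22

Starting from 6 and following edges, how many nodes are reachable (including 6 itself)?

BFS from 6 visits: 6, 1, 2, 4, 16, 3, 12, 15, 18, 7, 8, 13, 17, 11, 14, 19, 10, 5, 9
Reachable nodes: 19 of 23 total.

19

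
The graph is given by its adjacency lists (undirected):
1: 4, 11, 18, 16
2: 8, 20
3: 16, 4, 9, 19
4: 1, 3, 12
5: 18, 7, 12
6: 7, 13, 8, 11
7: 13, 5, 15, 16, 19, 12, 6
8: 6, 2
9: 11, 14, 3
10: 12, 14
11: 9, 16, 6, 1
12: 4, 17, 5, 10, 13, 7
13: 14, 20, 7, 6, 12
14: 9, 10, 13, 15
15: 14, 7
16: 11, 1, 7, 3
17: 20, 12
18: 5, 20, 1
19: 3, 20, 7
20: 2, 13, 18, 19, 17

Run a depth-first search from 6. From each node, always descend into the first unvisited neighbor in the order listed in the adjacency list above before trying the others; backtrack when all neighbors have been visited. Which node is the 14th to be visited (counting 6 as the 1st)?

8

Visit 6
6 → 7
7 → 13
13 → 14
14 → 9
9 → 11
11 → 16
16 → 1
1 → 4
4 → 3
3 → 19
19 → 20
20 → 2
2 → 8
20 → 18
18 → 5
5 → 12
12 → 17
12 → 10
14 → 15

Visit order: 6, 7, 13, 14, 9, 11, 16, 1, 4, 3, 19, 20, 2, 8, 18, 5, 12, 17, 10, 15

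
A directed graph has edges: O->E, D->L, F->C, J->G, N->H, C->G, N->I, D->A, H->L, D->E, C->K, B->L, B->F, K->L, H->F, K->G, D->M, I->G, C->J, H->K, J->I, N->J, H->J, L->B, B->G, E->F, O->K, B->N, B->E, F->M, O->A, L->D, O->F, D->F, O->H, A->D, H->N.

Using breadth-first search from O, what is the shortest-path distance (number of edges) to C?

Level 0: O
Level 1: A, E, F, H, K
Level 2: C, D, G, J, L, M, N
Level 3: B, I
C first appears at level 2.

2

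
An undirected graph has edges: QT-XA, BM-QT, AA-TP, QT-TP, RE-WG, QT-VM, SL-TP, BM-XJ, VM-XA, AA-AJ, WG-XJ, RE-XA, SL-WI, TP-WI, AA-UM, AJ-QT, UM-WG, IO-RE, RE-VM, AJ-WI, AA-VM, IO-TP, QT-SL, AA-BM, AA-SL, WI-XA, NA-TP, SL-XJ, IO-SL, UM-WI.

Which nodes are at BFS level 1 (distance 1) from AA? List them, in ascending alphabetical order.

AJ, BM, SL, TP, UM, VM

Level 0: AA
Level 1: AJ, BM, SL, TP, UM, VM
Level 2: IO, NA, QT, RE, WG, WI, XA, XJ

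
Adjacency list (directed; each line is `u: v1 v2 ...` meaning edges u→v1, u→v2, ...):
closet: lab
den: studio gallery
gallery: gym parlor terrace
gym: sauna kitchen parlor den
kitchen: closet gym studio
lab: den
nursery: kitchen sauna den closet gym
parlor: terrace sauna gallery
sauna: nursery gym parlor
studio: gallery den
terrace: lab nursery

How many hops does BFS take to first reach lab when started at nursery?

Level 0: nursery
Level 1: closet, den, gym, kitchen, sauna
Level 2: gallery, lab, parlor, studio
Level 3: terrace
lab first appears at level 2.

2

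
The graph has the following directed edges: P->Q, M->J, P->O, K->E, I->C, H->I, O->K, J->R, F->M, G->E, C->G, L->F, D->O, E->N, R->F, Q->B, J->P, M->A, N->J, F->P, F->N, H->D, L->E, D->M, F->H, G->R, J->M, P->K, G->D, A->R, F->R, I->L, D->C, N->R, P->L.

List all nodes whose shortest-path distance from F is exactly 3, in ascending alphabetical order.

Level 0: F
Level 1: H, M, N, P, R
Level 2: A, D, I, J, K, L, O, Q
Level 3: B, C, E
Level 4: G

B, C, E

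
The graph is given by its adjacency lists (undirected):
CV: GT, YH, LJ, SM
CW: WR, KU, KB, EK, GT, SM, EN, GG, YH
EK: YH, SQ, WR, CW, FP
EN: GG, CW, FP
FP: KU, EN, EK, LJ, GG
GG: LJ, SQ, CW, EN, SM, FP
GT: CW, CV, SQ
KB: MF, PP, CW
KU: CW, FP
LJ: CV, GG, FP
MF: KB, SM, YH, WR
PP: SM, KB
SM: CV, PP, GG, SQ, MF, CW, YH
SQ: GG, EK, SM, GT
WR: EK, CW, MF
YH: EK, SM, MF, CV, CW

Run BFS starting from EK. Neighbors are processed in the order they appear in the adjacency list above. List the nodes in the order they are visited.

EK, YH, SQ, WR, CW, FP, SM, MF, CV, GG, GT, KU, KB, EN, LJ, PP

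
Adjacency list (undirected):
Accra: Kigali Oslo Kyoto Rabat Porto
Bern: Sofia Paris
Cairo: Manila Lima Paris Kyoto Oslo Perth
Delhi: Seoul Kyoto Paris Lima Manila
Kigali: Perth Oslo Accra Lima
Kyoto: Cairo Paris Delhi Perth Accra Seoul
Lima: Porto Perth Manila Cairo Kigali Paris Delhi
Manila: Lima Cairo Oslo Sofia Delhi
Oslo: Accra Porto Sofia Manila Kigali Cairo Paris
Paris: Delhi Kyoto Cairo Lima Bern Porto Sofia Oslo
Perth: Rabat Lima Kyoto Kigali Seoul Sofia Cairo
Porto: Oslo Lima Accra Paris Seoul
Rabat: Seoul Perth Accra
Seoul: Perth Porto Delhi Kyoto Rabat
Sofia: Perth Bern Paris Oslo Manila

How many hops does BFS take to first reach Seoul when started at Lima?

2

Level 0: Lima
Level 1: Cairo, Delhi, Kigali, Manila, Paris, Perth, Porto
Level 2: Accra, Bern, Kyoto, Oslo, Rabat, Seoul, Sofia
Seoul first appears at level 2.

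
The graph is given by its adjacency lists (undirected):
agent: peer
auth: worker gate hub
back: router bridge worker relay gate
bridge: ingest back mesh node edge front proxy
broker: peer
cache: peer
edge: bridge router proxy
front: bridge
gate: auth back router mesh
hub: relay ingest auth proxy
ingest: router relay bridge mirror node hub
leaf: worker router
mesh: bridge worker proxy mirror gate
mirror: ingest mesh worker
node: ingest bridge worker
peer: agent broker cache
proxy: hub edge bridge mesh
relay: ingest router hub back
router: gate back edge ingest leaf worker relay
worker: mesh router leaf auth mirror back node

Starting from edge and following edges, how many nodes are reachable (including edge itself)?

16

BFS from edge visits: edge, bridge, router, proxy, ingest, back, mesh, node, front, gate, leaf, worker, relay, hub, mirror, auth
Reachable nodes: 16 of 20 total.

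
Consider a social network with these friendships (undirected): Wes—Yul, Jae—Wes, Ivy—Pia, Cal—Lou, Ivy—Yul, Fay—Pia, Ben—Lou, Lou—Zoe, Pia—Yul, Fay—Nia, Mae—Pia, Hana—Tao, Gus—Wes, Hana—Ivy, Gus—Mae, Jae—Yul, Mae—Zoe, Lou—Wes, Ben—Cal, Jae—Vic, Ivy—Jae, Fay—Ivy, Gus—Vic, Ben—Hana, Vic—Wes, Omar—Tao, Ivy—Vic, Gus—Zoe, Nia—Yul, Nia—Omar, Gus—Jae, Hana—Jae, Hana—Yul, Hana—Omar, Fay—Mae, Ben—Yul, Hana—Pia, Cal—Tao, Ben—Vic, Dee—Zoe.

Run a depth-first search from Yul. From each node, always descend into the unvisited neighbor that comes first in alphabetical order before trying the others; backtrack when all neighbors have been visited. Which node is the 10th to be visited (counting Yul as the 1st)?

Visit Yul
Yul → Ben
Ben → Cal
Cal → Lou
Lou → Wes
Wes → Gus
Gus → Jae
Jae → Hana
Hana → Ivy
Ivy → Fay
Fay → Mae
Mae → Pia
Mae → Zoe
Zoe → Dee
Fay → Nia
Nia → Omar
Omar → Tao
Ivy → Vic

Visit order: Yul, Ben, Cal, Lou, Wes, Gus, Jae, Hana, Ivy, Fay, Mae, Pia, Zoe, Dee, Nia, Omar, Tao, Vic

Fay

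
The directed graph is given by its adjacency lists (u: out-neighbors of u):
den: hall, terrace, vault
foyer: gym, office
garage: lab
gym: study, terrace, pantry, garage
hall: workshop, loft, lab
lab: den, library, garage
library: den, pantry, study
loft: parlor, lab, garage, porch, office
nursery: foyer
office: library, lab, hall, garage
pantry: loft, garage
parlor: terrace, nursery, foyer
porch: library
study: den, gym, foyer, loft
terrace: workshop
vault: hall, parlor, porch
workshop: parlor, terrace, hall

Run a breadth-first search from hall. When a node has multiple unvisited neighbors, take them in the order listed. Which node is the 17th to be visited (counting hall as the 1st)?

gym

Visit hall; enqueue workshop, loft, lab → queue [workshop, loft, lab]
Visit workshop; enqueue parlor, terrace → queue [loft, lab, parlor, terrace]
Visit loft; enqueue garage, porch, office → queue [lab, parlor, terrace, garage, porch, office]
Visit lab; enqueue den, library → queue [parlor, terrace, garage, porch, office, den, library]
Visit parlor; enqueue nursery, foyer → queue [terrace, garage, porch, office, den, library, nursery, foyer]
Visit terrace → queue [garage, porch, office, den, library, nursery, foyer]
Visit garage → queue [porch, office, den, library, nursery, foyer]
Visit porch → queue [office, den, library, nursery, foyer]
Visit office → queue [den, library, nursery, foyer]
Visit den; enqueue vault → queue [library, nursery, foyer, vault]
Visit library; enqueue pantry, study → queue [nursery, foyer, vault, pantry, study]
Visit nursery → queue [foyer, vault, pantry, study]
Visit foyer; enqueue gym → queue [vault, pantry, study, gym]
Visit vault → queue [pantry, study, gym]
Visit pantry → queue [study, gym]
Visit study → queue [gym]
Visit gym → queue []

Visit order: hall, workshop, loft, lab, parlor, terrace, garage, porch, office, den, library, nursery, foyer, vault, pantry, study, gym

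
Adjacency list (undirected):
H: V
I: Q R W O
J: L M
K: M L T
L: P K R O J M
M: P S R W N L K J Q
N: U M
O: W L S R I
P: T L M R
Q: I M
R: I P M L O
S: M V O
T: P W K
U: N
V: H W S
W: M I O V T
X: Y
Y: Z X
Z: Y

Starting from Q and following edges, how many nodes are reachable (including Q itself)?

BFS from Q visits: Q, I, M, R, W, O, P, S, N, L, K, J, V, T, U, H
Reachable nodes: 16 of 19 total.

16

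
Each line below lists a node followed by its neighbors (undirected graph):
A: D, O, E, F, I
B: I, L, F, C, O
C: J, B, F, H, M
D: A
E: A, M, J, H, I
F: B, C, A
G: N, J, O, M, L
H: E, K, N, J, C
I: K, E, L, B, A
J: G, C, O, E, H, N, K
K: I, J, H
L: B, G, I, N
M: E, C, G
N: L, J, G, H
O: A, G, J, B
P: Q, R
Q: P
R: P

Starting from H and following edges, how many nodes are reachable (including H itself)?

15

BFS from H visits: H, N, K, J, E, C, L, G, I, O, M, A, F, B, D
Reachable nodes: 15 of 18 total.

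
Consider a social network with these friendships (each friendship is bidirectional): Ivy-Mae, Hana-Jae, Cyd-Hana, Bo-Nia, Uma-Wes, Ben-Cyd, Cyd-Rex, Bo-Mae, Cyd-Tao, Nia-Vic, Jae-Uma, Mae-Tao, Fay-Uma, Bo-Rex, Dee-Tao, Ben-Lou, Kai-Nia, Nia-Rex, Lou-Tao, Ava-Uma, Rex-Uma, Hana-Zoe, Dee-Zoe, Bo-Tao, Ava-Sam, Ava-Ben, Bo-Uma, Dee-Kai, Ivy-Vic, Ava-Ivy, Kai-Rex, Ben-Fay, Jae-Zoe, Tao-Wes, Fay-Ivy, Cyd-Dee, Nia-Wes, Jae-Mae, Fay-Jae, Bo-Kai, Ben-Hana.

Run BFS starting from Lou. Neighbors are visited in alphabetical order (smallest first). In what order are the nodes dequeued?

Lou Ben Tao Ava Cyd Fay Hana Bo Dee Mae Wes Ivy Sam Uma Rex Jae Zoe Kai Nia Vic

Visit Lou; enqueue Ben, Tao → queue [Ben, Tao]
Visit Ben; enqueue Ava, Cyd, Fay, Hana → queue [Tao, Ava, Cyd, Fay, Hana]
Visit Tao; enqueue Bo, Dee, Mae, Wes → queue [Ava, Cyd, Fay, Hana, Bo, Dee, Mae, Wes]
Visit Ava; enqueue Ivy, Sam, Uma → queue [Cyd, Fay, Hana, Bo, Dee, Mae, Wes, Ivy, Sam, Uma]
Visit Cyd; enqueue Rex → queue [Fay, Hana, Bo, Dee, Mae, Wes, Ivy, Sam, Uma, Rex]
Visit Fay; enqueue Jae → queue [Hana, Bo, Dee, Mae, Wes, Ivy, Sam, Uma, Rex, Jae]
Visit Hana; enqueue Zoe → queue [Bo, Dee, Mae, Wes, Ivy, Sam, Uma, Rex, Jae, Zoe]
Visit Bo; enqueue Kai, Nia → queue [Dee, Mae, Wes, Ivy, Sam, Uma, Rex, Jae, Zoe, Kai, Nia]
Visit Dee → queue [Mae, Wes, Ivy, Sam, Uma, Rex, Jae, Zoe, Kai, Nia]
Visit Mae → queue [Wes, Ivy, Sam, Uma, Rex, Jae, Zoe, Kai, Nia]
Visit Wes → queue [Ivy, Sam, Uma, Rex, Jae, Zoe, Kai, Nia]
Visit Ivy; enqueue Vic → queue [Sam, Uma, Rex, Jae, Zoe, Kai, Nia, Vic]
Visit Sam → queue [Uma, Rex, Jae, Zoe, Kai, Nia, Vic]
Visit Uma → queue [Rex, Jae, Zoe, Kai, Nia, Vic]
Visit Rex → queue [Jae, Zoe, Kai, Nia, Vic]
Visit Jae → queue [Zoe, Kai, Nia, Vic]
Visit Zoe → queue [Kai, Nia, Vic]
Visit Kai → queue [Nia, Vic]
Visit Nia → queue [Vic]
Visit Vic → queue []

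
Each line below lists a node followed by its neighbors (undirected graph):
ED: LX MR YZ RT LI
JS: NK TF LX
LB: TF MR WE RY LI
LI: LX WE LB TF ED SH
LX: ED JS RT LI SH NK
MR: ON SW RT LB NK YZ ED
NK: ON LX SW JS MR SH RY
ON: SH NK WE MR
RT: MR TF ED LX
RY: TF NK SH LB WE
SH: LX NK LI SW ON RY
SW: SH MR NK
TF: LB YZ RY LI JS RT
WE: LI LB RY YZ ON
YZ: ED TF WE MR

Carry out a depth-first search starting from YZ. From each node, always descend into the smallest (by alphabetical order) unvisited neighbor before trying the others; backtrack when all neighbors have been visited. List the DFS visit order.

Visit YZ
YZ → ED
ED → LI
LI → LB
LB → MR
MR → NK
NK → JS
JS → LX
LX → RT
RT → TF
TF → RY
RY → SH
SH → ON
ON → WE
SH → SW

YZ → ED → LI → LB → MR → NK → JS → LX → RT → TF → RY → SH → ON → WE → SW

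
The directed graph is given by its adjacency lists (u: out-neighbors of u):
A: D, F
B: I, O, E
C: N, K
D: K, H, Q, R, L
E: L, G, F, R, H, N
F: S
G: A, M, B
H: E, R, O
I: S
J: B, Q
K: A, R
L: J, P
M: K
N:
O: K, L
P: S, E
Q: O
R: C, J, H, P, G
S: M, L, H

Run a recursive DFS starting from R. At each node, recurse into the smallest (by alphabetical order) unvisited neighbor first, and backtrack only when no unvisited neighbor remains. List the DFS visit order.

Visit R
R → C
C → K
K → A
A → D
D → H
H → E
E → F
F → S
S → L
L → J
J → B
B → I
B → O
J → Q
L → P
S → M
E → G
E → N

R, C, K, A, D, H, E, F, S, L, J, B, I, O, Q, P, M, G, N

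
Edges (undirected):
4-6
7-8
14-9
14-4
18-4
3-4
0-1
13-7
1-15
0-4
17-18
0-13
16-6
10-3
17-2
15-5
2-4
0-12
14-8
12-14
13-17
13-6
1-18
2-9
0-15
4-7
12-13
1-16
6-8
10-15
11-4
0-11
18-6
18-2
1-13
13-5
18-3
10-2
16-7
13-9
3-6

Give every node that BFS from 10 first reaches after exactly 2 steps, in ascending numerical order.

Level 0: 10
Level 1: 2, 3, 15
Level 2: 0, 1, 4, 5, 6, 9, 17, 18
Level 3: 7, 8, 11, 12, 13, 14, 16

0, 1, 4, 5, 6, 9, 17, 18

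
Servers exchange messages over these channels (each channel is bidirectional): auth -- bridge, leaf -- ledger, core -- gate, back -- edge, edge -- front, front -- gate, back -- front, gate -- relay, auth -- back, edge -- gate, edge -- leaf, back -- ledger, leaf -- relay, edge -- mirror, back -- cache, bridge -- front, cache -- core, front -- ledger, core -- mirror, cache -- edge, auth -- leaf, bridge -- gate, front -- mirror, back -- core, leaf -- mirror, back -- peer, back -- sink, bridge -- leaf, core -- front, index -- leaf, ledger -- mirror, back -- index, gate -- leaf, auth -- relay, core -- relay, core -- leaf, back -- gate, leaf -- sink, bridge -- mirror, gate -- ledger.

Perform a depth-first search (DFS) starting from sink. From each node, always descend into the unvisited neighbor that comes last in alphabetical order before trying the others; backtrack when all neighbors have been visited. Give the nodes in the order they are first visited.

Visit sink
sink → leaf
leaf → relay
relay → gate
gate → ledger
ledger → mirror
mirror → front
front → edge
edge → cache
cache → core
core → back
back → peer
back → index
back → auth
auth → bridge

sink → leaf → relay → gate → ledger → mirror → front → edge → cache → core → back → peer → index → auth → bridge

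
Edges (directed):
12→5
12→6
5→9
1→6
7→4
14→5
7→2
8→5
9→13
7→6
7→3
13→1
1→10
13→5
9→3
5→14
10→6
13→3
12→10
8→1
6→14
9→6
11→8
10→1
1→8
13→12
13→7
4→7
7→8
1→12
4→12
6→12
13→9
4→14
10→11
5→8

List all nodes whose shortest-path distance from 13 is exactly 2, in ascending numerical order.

2, 4, 6, 8, 10, 14

Level 0: 13
Level 1: 1, 3, 5, 7, 9, 12
Level 2: 2, 4, 6, 8, 10, 14
Level 3: 11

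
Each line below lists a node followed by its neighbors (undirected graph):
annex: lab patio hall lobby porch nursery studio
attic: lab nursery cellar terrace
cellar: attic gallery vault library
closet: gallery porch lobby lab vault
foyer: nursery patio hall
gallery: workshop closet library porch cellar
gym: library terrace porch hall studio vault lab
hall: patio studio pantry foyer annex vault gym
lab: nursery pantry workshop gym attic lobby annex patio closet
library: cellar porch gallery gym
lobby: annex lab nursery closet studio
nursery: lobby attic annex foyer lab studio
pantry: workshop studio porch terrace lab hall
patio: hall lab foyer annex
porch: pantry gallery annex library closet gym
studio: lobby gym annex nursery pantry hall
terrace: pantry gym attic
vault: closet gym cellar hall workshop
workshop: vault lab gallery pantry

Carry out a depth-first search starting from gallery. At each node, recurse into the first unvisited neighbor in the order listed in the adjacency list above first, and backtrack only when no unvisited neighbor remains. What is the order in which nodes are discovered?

Visit gallery
gallery → workshop
workshop → vault
vault → closet
closet → porch
porch → pantry
pantry → studio
studio → lobby
lobby → annex
annex → lab
lab → nursery
nursery → attic
attic → cellar
cellar → library
library → gym
gym → terrace
gym → hall
hall → patio
patio → foyer

gallery -> workshop -> vault -> closet -> porch -> pantry -> studio -> lobby -> annex -> lab -> nursery -> attic -> cellar -> library -> gym -> terrace -> hall -> patio -> foyer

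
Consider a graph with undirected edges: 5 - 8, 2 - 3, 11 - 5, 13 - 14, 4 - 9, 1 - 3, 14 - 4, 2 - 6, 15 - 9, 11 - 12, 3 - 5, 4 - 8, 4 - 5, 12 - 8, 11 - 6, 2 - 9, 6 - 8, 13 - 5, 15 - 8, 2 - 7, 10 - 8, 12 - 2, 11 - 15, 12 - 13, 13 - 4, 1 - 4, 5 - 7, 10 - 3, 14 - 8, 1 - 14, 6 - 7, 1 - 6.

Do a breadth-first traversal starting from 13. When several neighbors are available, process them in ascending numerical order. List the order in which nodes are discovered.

13 → 4 → 5 → 12 → 14 → 1 → 8 → 9 → 3 → 7 → 11 → 2 → 6 → 10 → 15

Visit 13; enqueue 4, 5, 12, 14 → queue [4, 5, 12, 14]
Visit 4; enqueue 1, 8, 9 → queue [5, 12, 14, 1, 8, 9]
Visit 5; enqueue 3, 7, 11 → queue [12, 14, 1, 8, 9, 3, 7, 11]
Visit 12; enqueue 2 → queue [14, 1, 8, 9, 3, 7, 11, 2]
Visit 14 → queue [1, 8, 9, 3, 7, 11, 2]
Visit 1; enqueue 6 → queue [8, 9, 3, 7, 11, 2, 6]
Visit 8; enqueue 10, 15 → queue [9, 3, 7, 11, 2, 6, 10, 15]
Visit 9 → queue [3, 7, 11, 2, 6, 10, 15]
Visit 3 → queue [7, 11, 2, 6, 10, 15]
Visit 7 → queue [11, 2, 6, 10, 15]
Visit 11 → queue [2, 6, 10, 15]
Visit 2 → queue [6, 10, 15]
Visit 6 → queue [10, 15]
Visit 10 → queue [15]
Visit 15 → queue []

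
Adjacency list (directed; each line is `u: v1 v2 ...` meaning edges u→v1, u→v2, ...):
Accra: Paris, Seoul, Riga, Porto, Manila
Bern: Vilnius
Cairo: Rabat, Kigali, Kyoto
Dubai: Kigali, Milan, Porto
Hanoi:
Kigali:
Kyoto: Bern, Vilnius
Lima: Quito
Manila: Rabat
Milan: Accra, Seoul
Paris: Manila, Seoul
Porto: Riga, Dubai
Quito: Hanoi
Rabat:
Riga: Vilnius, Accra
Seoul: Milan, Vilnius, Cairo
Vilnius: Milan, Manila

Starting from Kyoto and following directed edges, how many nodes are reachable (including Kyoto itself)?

BFS from Kyoto visits: Kyoto, Vilnius, Bern, Milan, Manila, Seoul, Accra, Rabat, Cairo, Riga, Porto, Paris, Kigali, Dubai
Reachable nodes: 14 of 17 total.

14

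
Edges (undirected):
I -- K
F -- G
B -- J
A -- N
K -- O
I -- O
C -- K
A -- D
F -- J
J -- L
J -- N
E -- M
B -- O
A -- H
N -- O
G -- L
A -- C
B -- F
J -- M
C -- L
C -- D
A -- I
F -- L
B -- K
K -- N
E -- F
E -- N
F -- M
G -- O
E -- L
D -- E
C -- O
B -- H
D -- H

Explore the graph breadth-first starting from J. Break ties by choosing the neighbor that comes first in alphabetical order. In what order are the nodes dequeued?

J → B → F → L → M → N → H → K → O → E → G → C → A → D → I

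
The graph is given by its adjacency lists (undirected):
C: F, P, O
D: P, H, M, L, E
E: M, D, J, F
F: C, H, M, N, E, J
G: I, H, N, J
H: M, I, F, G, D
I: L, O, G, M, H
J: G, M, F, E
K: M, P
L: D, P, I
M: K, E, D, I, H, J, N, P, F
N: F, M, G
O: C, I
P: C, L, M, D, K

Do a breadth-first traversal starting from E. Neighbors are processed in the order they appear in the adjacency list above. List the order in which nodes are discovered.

E → M → D → J → F → K → I → H → N → P → L → G → C → O

Visit E; enqueue M, D, J, F → queue [M, D, J, F]
Visit M; enqueue K, I, H, N, P → queue [D, J, F, K, I, H, N, P]
Visit D; enqueue L → queue [J, F, K, I, H, N, P, L]
Visit J; enqueue G → queue [F, K, I, H, N, P, L, G]
Visit F; enqueue C → queue [K, I, H, N, P, L, G, C]
Visit K → queue [I, H, N, P, L, G, C]
Visit I; enqueue O → queue [H, N, P, L, G, C, O]
Visit H → queue [N, P, L, G, C, O]
Visit N → queue [P, L, G, C, O]
Visit P → queue [L, G, C, O]
Visit L → queue [G, C, O]
Visit G → queue [C, O]
Visit C → queue [O]
Visit O → queue []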